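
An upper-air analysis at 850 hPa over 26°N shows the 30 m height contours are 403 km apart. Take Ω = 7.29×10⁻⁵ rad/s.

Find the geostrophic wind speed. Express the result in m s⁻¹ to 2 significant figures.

11 m s⁻¹

Coriolis parameter at 26°N:
f = 2Ω sin φ = 2 × 7.29×10⁻⁵ × sin 26° = 6.39×10⁻⁵ s⁻¹
Height gradient: |∂Z/∂n| = 30 m / 403000 m = 7.44×10⁻⁵
On a pressure surface, geostrophic balance gives V_g = (g/f)|∂Z/∂n|:
V_g = 9.81 × 7.44×10⁻⁵ / 6.39×10⁻⁵ = 11.4 m/s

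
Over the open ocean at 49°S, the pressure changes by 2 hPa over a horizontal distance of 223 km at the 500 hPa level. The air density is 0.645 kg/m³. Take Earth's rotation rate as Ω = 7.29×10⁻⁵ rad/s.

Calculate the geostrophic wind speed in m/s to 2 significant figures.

Coriolis parameter at 49°S:
f = 2Ω sin φ = 2 × 7.29×10⁻⁵ × sin 49° = 1.10×10⁻⁴ s⁻¹
Pressure gradient: |∂P/∂n| = 200 Pa / 223000 m = 8.97×10⁻⁴ Pa/m
Geostrophic balance (pressure-gradient force = Coriolis force):
V_g = (1/(fρ)) |∂P/∂n| = 8.97×10⁻⁴ / (1.10×10⁻⁴ × 0.645) = 12.6 m/s

13 m/s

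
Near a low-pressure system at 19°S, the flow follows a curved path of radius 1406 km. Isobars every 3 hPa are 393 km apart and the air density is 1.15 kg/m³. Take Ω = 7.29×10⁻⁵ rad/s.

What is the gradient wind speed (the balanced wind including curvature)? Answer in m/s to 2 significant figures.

Coriolis parameter at 19°S:
f = 2Ω sin φ = 2 × 7.29×10⁻⁵ × sin 19° = 4.75×10⁻⁵ s⁻¹
Pressure gradient: |∂P/∂n| = 300 Pa / 393000 m = 7.63×10⁻⁴ Pa/m
Geostrophic speed: V_g = |∂P/∂n|/(fρ) = 7.63×10⁻⁴/(4.75×10⁻⁵ × 1.15) = 14.0 m/s
Around a low, centrifugal force acts outward with Coriolis, so pressure-gradient force balances both:
(1/ρ)|∂P/∂n| = fV + V²/R  →  V² + fR·V − fR·V_g = 0
With fR = 4.75×10⁻⁵ × 1406×10³ m = 66.7 m/s:
V = [−fR + √((fR)² + 4 fR V_g)]/2 = [−66.7 + √(66.7² + 4×66.7×14)]/2 = 11.9 m/s
Subgeostrophic (V < V_g = 14 m/s), as expected around a low.

12 m/s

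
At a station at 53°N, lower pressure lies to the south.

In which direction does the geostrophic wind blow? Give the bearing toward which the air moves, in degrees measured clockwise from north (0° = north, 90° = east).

270°

The pressure-gradient force points toward the south (bearing 180°).
Geostrophic balance: in the Northern Hemisphere the Coriolis force deflects motion to the right, so the geostrophic wind blows 90° to the right of the pressure-gradient force (low pressure on the left).
Rotating 180° by 90° clockwise gives 270° — the wind blows toward the west.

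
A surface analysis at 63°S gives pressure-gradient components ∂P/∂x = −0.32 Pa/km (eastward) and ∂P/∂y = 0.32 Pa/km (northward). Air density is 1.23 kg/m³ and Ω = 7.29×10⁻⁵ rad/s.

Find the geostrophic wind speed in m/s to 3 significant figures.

Coriolis parameter at 63°S:
f = 2Ω sin φ = 2 × 7.29×10⁻⁵ × sin 63° = 1.30×10⁻⁴ s⁻¹
In the Southern Hemisphere f is negative: f = −1.30×10⁻⁴ s⁻¹.
Component geostrophic relations (x east, y north):
u_g = −(1/(fρ)) ∂P/∂y,  v_g = (1/(fρ)) ∂P/∂x
u_g = −(0.32×10⁻³)/(−1.30×10⁻⁴ × 1.23) = 2.00 m/s;  v_g = (−0.32×10⁻³)/(−1.30×10⁻⁴ × 1.23) = 2.00 m/s
|V_g| = √(u_g² + v_g²) = 2.83 m/s

2.83 m/s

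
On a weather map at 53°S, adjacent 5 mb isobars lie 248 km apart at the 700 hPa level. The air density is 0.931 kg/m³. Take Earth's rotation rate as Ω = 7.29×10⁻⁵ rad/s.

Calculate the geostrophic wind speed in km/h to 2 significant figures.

Coriolis parameter at 53°S:
f = 2Ω sin φ = 2 × 7.29×10⁻⁵ × sin 53° = 1.16×10⁻⁴ s⁻¹
Pressure gradient: |∂P/∂n| = 500 Pa / 248000 m = 2.02×10⁻³ Pa/m
Geostrophic balance (pressure-gradient force = Coriolis force):
V_g = (1/(fρ)) |∂P/∂n| = 2.02×10⁻³ / (1.16×10⁻⁴ × 0.931) = 18.6 m/s
Converting: 18.6 m/s × 3.6 = 67 km/h

67 km/h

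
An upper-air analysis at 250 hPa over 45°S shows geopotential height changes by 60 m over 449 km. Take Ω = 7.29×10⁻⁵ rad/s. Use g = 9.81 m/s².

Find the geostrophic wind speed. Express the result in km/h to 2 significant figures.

Coriolis parameter at 45°S:
f = 2Ω sin φ = 2 × 7.29×10⁻⁵ × sin 45° = 1.03×10⁻⁴ s⁻¹
Height gradient: |∂Z/∂n| = 60 m / 449000 m = 1.34×10⁻⁴
On a pressure surface, geostrophic balance gives V_g = (g/f)|∂Z/∂n|:
V_g = 9.81 × 1.34×10⁻⁴ / 1.03×10⁻⁴ = 12.7 m/s
Converting: 12.7 m/s × 3.6 = 46 km/h

46 km/h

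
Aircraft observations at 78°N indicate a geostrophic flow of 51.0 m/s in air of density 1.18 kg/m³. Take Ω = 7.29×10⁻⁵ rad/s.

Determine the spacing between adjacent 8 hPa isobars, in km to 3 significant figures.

Coriolis parameter at 78°N:
f = 2Ω sin φ = 2 × 7.29×10⁻⁵ × sin 78° = 1.43×10⁻⁴ s⁻¹
Geostrophic balance rearranged: |∂P/∂n| = f ρ V_g
|∂P/∂n| = 1.43×10⁻⁴ × 1.18 × 51.0 = 8.58×10⁻³ Pa/m
Isobar spacing: Δn = ΔP/|∂P/∂n| = 800 Pa / 8.58×10⁻³ Pa/m = 93213 m ≈ 93.2 km

93.2 km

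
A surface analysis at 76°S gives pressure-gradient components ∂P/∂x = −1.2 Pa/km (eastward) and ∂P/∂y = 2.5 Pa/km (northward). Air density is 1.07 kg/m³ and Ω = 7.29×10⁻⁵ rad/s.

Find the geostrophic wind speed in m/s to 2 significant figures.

18 m/s

Coriolis parameter at 76°S:
f = 2Ω sin φ = 2 × 7.29×10⁻⁵ × sin 76° = 1.41×10⁻⁴ s⁻¹
In the Southern Hemisphere f is negative: f = −1.41×10⁻⁴ s⁻¹.
Component geostrophic relations (x east, y north):
u_g = −(1/(fρ)) ∂P/∂y,  v_g = (1/(fρ)) ∂P/∂x
u_g = −(2.5×10⁻³)/(−1.41×10⁻⁴ × 1.07) = 16.5 m/s;  v_g = (−1.2×10⁻³)/(−1.41×10⁻⁴ × 1.07) = 7.93 m/s
|V_g| = √(u_g² + v_g²) = 18.3 m/s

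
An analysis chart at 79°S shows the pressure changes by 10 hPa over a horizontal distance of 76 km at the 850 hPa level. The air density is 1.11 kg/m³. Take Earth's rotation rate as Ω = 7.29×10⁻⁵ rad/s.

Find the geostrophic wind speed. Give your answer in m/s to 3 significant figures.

Coriolis parameter at 79°S:
f = 2Ω sin φ = 2 × 7.29×10⁻⁵ × sin 79° = 1.43×10⁻⁴ s⁻¹
Pressure gradient: |∂P/∂n| = 1000 Pa / 76000 m = 1.32×10⁻² Pa/m
Geostrophic balance (pressure-gradient force = Coriolis force):
V_g = (1/(fρ)) |∂P/∂n| = 1.32×10⁻² / (1.43×10⁻⁴ × 1.11) = 82.8 m/s

82.8 m/s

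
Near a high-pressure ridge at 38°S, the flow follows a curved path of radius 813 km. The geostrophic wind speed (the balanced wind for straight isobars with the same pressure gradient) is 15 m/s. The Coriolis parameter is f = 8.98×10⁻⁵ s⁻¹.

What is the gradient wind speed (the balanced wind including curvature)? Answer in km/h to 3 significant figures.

Around a high, pressure-gradient force acts outward with centrifugal, so Coriolis balances both:
fV = (1/ρ)|∂P/∂n| + V²/R  →  V² − fR·V + fR·V_g = 0
With fR = 8.98×10⁻⁵ × 813×10³ m = 73.0 m/s:
V = [fR − √((fR)² − 4 fR V_g)]/2 = [73.0 − √(73.0² − 4×73.0×15)]/2 = 21.1 m/s
Supergeostrophic (V > V_g = 15 m/s), as expected around a high.
Converting: 21.1 m/s × 3.6 = 75.9 km/h

75.9 km/h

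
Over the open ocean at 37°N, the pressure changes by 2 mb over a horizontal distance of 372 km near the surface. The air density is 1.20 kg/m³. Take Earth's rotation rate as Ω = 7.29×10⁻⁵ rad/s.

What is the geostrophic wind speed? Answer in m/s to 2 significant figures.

5.1 m/s

Coriolis parameter at 37°N:
f = 2Ω sin φ = 2 × 7.29×10⁻⁵ × sin 37° = 8.77×10⁻⁵ s⁻¹
Pressure gradient: |∂P/∂n| = 200 Pa / 372000 m = 5.38×10⁻⁴ Pa/m
Geostrophic balance (pressure-gradient force = Coriolis force):
V_g = (1/(fρ)) |∂P/∂n| = 5.38×10⁻⁴ / (8.77×10⁻⁵ × 1.20) = 5.11 m/s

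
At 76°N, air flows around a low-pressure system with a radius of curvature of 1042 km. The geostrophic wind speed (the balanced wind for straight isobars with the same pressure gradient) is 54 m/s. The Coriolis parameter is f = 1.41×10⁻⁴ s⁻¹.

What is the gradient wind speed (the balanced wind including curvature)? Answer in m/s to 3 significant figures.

42.0 m/s

Around a low, centrifugal force acts outward with Coriolis, so pressure-gradient force balances both:
(1/ρ)|∂P/∂n| = fV + V²/R  →  V² + fR·V − fR·V_g = 0
With fR = 1.41×10⁻⁴ × 1042×10³ m = 147 m/s:
V = [−fR + √((fR)² + 4 fR V_g)]/2 = [−147 + √(147² + 4×147×54)]/2 = 42 m/s
Subgeostrophic (V < V_g = 54 m/s), as expected around a low.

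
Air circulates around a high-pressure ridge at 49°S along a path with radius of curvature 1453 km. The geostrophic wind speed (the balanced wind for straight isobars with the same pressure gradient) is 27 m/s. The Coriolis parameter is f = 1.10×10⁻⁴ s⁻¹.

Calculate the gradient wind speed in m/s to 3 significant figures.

34.4 m/s

Around a high, pressure-gradient force acts outward with centrifugal, so Coriolis balances both:
fV = (1/ρ)|∂P/∂n| + V²/R  →  V² − fR·V + fR·V_g = 0
With fR = 1.10×10⁻⁴ × 1453×10³ m = 160 m/s:
V = [fR − √((fR)² − 4 fR V_g)]/2 = [160 − √(160² − 4×160×27)]/2 = 34.4 m/s
Supergeostrophic (V > V_g = 27 m/s), as expected around a high.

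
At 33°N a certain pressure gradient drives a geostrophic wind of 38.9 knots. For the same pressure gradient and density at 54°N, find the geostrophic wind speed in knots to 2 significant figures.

With the same pressure gradient and density, V_g ∝ 1/f ∝ 1/sin φ.
V₂ = V₁ · sin φ₁ / sin φ₂ = 38.9 × sin 33° / sin 54°
V₂ = 38.9 × 0.5446/0.8090 = 26 knots

26 knots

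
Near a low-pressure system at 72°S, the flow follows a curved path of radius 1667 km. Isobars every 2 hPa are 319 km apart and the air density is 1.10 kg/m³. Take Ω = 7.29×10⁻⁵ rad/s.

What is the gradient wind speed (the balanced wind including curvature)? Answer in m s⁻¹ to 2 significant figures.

Coriolis parameter at 72°S:
f = 2Ω sin φ = 2 × 7.29×10⁻⁵ × sin 72° = 1.39×10⁻⁴ s⁻¹
Pressure gradient: |∂P/∂n| = 200 Pa / 319000 m = 6.27×10⁻⁴ Pa/m
Geostrophic speed: V_g = |∂P/∂n|/(fρ) = 6.27×10⁻⁴/(1.39×10⁻⁴ × 1.10) = 4.11 m/s
Around a low, centrifugal force acts outward with Coriolis, so pressure-gradient force balances both:
(1/ρ)|∂P/∂n| = fV + V²/R  →  V² + fR·V − fR·V_g = 0
With fR = 1.39×10⁻⁴ × 1667×10³ m = 231 m/s:
V = [−fR + √((fR)² + 4 fR V_g)]/2 = [−231 + √(231² + 4×231×4.11)]/2 = 4.04 m/s
Subgeostrophic (V < V_g = 4.11 m/s), as expected around a low.

4.0 m s⁻¹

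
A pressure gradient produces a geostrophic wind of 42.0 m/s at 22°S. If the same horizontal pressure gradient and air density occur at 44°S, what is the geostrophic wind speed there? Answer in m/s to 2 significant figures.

23 m/s

With the same pressure gradient and density, V_g ∝ 1/f ∝ 1/sin φ.
V₂ = V₁ · sin φ₁ / sin φ₂ = 42.0 × sin 22° / sin 44°
V₂ = 42.0 × 0.3746/0.6947 = 23 m/s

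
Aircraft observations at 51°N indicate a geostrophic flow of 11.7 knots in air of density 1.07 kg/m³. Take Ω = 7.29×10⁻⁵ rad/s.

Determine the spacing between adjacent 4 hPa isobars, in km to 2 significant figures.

550 km

Coriolis parameter at 51°N:
f = 2Ω sin φ = 2 × 7.29×10⁻⁵ × sin 51° = 1.13×10⁻⁴ s⁻¹
Wind speed in SI: 11.7 knots = 6.02 m/s
Geostrophic balance rearranged: |∂P/∂n| = f ρ V_g
|∂P/∂n| = 1.13×10⁻⁴ × 1.07 × 6.02 = 7.30×10⁻⁴ Pa/m
Isobar spacing: Δn = ΔP/|∂P/∂n| = 400 Pa / 7.30×10⁻⁴ Pa/m = 548141 m ≈ 550 km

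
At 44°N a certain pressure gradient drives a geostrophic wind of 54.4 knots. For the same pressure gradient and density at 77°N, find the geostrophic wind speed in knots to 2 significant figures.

39 knots

With the same pressure gradient and density, V_g ∝ 1/f ∝ 1/sin φ.
V₂ = V₁ · sin φ₁ / sin φ₂ = 54.4 × sin 44° / sin 77°
V₂ = 54.4 × 0.6947/0.9744 = 39 knots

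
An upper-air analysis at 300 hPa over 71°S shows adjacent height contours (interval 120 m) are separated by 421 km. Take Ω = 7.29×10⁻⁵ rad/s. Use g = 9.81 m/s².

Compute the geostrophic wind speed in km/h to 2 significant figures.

Coriolis parameter at 71°S:
f = 2Ω sin φ = 2 × 7.29×10⁻⁵ × sin 71° = 1.38×10⁻⁴ s⁻¹
Height gradient: |∂Z/∂n| = 120 m / 421000 m = 2.85×10⁻⁴
On a pressure surface, geostrophic balance gives V_g = (g/f)|∂Z/∂n|:
V_g = 9.81 × 2.85×10⁻⁴ / 1.38×10⁻⁴ = 20.3 m/s
Converting: 20.3 m/s × 3.6 = 73 km/h

73 km/h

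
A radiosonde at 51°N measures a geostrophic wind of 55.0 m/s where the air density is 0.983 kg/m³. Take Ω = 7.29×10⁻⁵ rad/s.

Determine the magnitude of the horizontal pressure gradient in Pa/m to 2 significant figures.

Coriolis parameter at 51°N:
f = 2Ω sin φ = 2 × 7.29×10⁻⁵ × sin 51° = 1.13×10⁻⁴ s⁻¹
Geostrophic balance rearranged: |∂P/∂n| = f ρ V_g
|∂P/∂n| = 1.13×10⁻⁴ × 0.983 × 55.0 = 6.13×10⁻³ Pa/m

6.1×10⁻³ Pa/m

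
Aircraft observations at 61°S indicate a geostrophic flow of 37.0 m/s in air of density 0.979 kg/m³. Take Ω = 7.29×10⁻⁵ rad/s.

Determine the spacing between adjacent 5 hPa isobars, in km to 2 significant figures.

110 km

Coriolis parameter at 61°S:
f = 2Ω sin φ = 2 × 7.29×10⁻⁵ × sin 61° = 1.28×10⁻⁴ s⁻¹
Geostrophic balance rearranged: |∂P/∂n| = f ρ V_g
|∂P/∂n| = 1.28×10⁻⁴ × 0.979 × 37.0 = 4.62×10⁻³ Pa/m
Isobar spacing: Δn = ΔP/|∂P/∂n| = 500 Pa / 4.62×10⁻³ Pa/m = 108245 m ≈ 110 km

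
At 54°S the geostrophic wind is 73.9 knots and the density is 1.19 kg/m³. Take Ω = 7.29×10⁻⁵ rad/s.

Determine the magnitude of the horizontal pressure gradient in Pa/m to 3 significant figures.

Coriolis parameter at 54°S:
f = 2Ω sin φ = 2 × 7.29×10⁻⁵ × sin 54° = 1.18×10⁻⁴ s⁻¹
Wind speed in SI: 73.9 knots = 38.0 m/s
Geostrophic balance rearranged: |∂P/∂n| = f ρ V_g
|∂P/∂n| = 1.18×10⁻⁴ × 1.19 × 38.0 = 5.34×10⁻³ Pa/m

5.34×10⁻³ Pa/m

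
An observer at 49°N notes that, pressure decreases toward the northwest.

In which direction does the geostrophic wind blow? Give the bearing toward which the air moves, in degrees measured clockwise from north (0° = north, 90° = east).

045°

The pressure-gradient force points toward the northwest (bearing 315°).
Geostrophic balance: in the Northern Hemisphere the Coriolis force deflects motion to the right, so the geostrophic wind blows 90° to the right of the pressure-gradient force (low pressure on the left).
Rotating 315° by 90° clockwise gives 045° — the wind blows toward the northeast.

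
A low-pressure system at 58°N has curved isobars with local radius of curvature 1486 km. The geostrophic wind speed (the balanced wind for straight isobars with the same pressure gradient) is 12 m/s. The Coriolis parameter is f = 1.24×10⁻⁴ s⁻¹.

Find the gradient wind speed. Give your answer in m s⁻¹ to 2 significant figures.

11 m s⁻¹

Around a low, centrifugal force acts outward with Coriolis, so pressure-gradient force balances both:
(1/ρ)|∂P/∂n| = fV + V²/R  →  V² + fR·V − fR·V_g = 0
With fR = 1.24×10⁻⁴ × 1486×10³ m = 184 m/s:
V = [−fR + √((fR)² + 4 fR V_g)]/2 = [−184 + √(184² + 4×184×12)]/2 = 11.3 m/s
Subgeostrophic (V < V_g = 12 m/s), as expected around a low.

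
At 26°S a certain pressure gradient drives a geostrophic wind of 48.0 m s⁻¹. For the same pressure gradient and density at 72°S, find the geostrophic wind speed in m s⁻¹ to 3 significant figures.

With the same pressure gradient and density, V_g ∝ 1/f ∝ 1/sin φ.
V₂ = V₁ · sin φ₁ / sin φ₂ = 48.0 × sin 26° / sin 72°
V₂ = 48.0 × 0.4384/0.9511 = 22.1 m s⁻¹

22.1 m s⁻¹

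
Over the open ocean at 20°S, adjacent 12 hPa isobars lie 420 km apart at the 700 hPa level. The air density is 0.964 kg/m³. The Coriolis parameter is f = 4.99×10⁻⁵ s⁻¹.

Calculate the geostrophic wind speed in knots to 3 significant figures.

Pressure gradient: |∂P/∂n| = 1200 Pa / 420000 m = 2.86×10⁻³ Pa/m
Geostrophic balance (pressure-gradient force = Coriolis force):
V_g = (1/(fρ)) |∂P/∂n| = 2.86×10⁻³ / (4.99×10⁻⁵ × 0.964) = 59.4 m/s
Converting: 59.4 m/s × 1.944 = 115 knots

115 knots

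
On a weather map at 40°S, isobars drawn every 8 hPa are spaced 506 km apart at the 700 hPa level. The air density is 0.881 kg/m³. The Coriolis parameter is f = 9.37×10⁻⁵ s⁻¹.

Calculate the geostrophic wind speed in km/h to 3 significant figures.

68.9 km/h

Pressure gradient: |∂P/∂n| = 800 Pa / 506000 m = 1.58×10⁻³ Pa/m
Geostrophic balance (pressure-gradient force = Coriolis force):
V_g = (1/(fρ)) |∂P/∂n| = 1.58×10⁻³ / (9.37×10⁻⁵ × 0.881) = 19.2 m/s
Converting: 19.2 m/s × 3.6 = 68.9 km/h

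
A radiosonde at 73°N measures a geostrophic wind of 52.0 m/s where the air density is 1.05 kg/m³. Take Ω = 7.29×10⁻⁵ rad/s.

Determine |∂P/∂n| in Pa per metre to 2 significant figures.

Coriolis parameter at 73°N:
f = 2Ω sin φ = 2 × 7.29×10⁻⁵ × sin 73° = 1.39×10⁻⁴ s⁻¹
Geostrophic balance rearranged: |∂P/∂n| = f ρ V_g
|∂P/∂n| = 1.39×10⁻⁴ × 1.05 × 52.0 = 7.61×10⁻³ Pa/m

7.6×10⁻³ Pa/m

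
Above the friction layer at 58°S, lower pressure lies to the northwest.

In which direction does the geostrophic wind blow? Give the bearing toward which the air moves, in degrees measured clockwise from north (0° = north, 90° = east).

The pressure-gradient force points toward the northwest (bearing 315°).
Geostrophic balance: in the Southern Hemisphere the Coriolis force deflects motion to the left, so the geostrophic wind blows 90° to the left of the pressure-gradient force (low pressure on the right).
Rotating 315° by 90° counterclockwise gives 225° — the wind blows toward the southwest.

225°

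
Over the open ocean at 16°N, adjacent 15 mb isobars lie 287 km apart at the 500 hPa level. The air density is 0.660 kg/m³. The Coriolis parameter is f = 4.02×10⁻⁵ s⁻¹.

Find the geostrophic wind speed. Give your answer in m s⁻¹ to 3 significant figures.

197 m s⁻¹

Pressure gradient: |∂P/∂n| = 1500 Pa / 287000 m = 5.23×10⁻³ Pa/m
Geostrophic balance (pressure-gradient force = Coriolis force):
V_g = (1/(fρ)) |∂P/∂n| = 5.23×10⁻³ / (4.02×10⁻⁵ × 0.660) = 197 m/s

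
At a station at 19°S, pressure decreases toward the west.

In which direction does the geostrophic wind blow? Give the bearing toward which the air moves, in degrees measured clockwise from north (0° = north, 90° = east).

The pressure-gradient force points toward the west (bearing 270°).
Geostrophic balance: in the Southern Hemisphere the Coriolis force deflects motion to the left, so the geostrophic wind blows 90° to the left of the pressure-gradient force (low pressure on the right).
Rotating 270° by 90° counterclockwise gives 180° — the wind blows toward the south.

180°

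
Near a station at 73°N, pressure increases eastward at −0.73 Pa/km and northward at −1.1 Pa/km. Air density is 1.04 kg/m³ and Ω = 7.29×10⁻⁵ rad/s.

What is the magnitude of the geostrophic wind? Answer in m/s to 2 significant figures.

9.1 m/s

Coriolis parameter at 73°N:
f = 2Ω sin φ = 2 × 7.29×10⁻⁵ × sin 73° = 1.39×10⁻⁴ s⁻¹
Component geostrophic relations (x east, y north):
u_g = −(1/(fρ)) ∂P/∂y,  v_g = (1/(fρ)) ∂P/∂x
u_g = −(−1.1×10⁻³)/(1.39×10⁻⁴ × 1.04) = 7.59 m/s;  v_g = (−0.73×10⁻³)/(1.39×10⁻⁴ × 1.04) = −5.03 m/s
|V_g| = √(u_g² + v_g²) = 9.10 m/s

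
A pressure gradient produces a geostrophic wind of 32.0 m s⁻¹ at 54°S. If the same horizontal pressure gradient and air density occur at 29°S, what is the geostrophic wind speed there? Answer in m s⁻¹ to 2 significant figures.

With the same pressure gradient and density, V_g ∝ 1/f ∝ 1/sin φ.
V₂ = V₁ · sin φ₁ / sin φ₂ = 32.0 × sin 54° / sin 29°
V₂ = 32.0 × 0.8090/0.4848 = 53 m s⁻¹

53 m s⁻¹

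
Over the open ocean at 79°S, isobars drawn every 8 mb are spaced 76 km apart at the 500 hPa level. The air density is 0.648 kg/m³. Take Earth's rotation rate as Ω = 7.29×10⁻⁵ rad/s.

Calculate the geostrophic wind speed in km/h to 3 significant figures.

409 km/h

Coriolis parameter at 79°S:
f = 2Ω sin φ = 2 × 7.29×10⁻⁵ × sin 79° = 1.43×10⁻⁴ s⁻¹
Pressure gradient: |∂P/∂n| = 800 Pa / 76000 m = 1.05×10⁻² Pa/m
Geostrophic balance (pressure-gradient force = Coriolis force):
V_g = (1/(fρ)) |∂P/∂n| = 1.05×10⁻² / (1.43×10⁻⁴ × 0.648) = 114 m/s
Converting: 114 m/s × 3.6 = 409 km/h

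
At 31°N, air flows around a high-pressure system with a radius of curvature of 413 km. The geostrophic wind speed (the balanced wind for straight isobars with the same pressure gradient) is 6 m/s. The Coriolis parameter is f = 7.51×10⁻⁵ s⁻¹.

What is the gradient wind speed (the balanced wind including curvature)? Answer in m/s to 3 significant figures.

Around a high, pressure-gradient force acts outward with centrifugal, so Coriolis balances both:
fV = (1/ρ)|∂P/∂n| + V²/R  →  V² − fR·V + fR·V_g = 0
With fR = 7.51×10⁻⁵ × 413×10³ m = 31.0 m/s:
V = [fR − √((fR)² − 4 fR V_g)]/2 = [31.0 − √(31.0² − 4×31.0×6)]/2 = 8.13 m/s
Supergeostrophic (V > V_g = 6 m/s), as expected around a high.

8.13 m/s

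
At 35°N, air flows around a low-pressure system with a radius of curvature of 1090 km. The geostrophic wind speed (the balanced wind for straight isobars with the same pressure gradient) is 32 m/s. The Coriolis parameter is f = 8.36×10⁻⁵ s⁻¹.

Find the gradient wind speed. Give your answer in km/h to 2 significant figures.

Around a low, centrifugal force acts outward with Coriolis, so pressure-gradient force balances both:
(1/ρ)|∂P/∂n| = fV + V²/R  →  V² + fR·V − fR·V_g = 0
With fR = 8.36×10⁻⁵ × 1090×10³ m = 91.1 m/s:
V = [−fR + √((fR)² + 4 fR V_g)]/2 = [−91.1 + √(91.1² + 4×91.1×32)]/2 = 25.1 m/s
Subgeostrophic (V < V_g = 32 m/s), as expected around a low.
Converting: 25.1 m/s × 3.6 = 90 km/h

90 km/h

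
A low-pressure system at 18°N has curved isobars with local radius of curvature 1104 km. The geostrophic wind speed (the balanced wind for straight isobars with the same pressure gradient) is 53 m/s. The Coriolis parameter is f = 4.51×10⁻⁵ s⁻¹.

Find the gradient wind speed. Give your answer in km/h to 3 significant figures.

Around a low, centrifugal force acts outward with Coriolis, so pressure-gradient force balances both:
(1/ρ)|∂P/∂n| = fV + V²/R  →  V² + fR·V − fR·V_g = 0
With fR = 4.51×10⁻⁵ × 1104×10³ m = 49.8 m/s:
V = [−fR + √((fR)² + 4 fR V_g)]/2 = [−49.8 + √(49.8² + 4×49.8×53)]/2 = 32.2 m/s
Subgeostrophic (V < V_g = 53 m/s), as expected around a low.
Converting: 32.2 m/s × 3.6 = 116 km/h

116 km/h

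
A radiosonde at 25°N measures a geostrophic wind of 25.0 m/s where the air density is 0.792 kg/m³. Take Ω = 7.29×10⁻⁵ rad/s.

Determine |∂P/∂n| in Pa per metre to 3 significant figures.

1.22×10⁻³ Pa/m

Coriolis parameter at 25°N:
f = 2Ω sin φ = 2 × 7.29×10⁻⁵ × sin 25° = 6.16×10⁻⁵ s⁻¹
Geostrophic balance rearranged: |∂P/∂n| = f ρ V_g
|∂P/∂n| = 6.16×10⁻⁵ × 0.792 × 25.0 = 1.22×10⁻³ Pa/m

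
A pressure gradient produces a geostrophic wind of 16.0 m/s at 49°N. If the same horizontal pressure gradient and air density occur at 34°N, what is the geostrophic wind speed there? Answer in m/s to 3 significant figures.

21.6 m/s

With the same pressure gradient and density, V_g ∝ 1/f ∝ 1/sin φ.
V₂ = V₁ · sin φ₁ / sin φ₂ = 16.0 × sin 49° / sin 34°
V₂ = 16.0 × 0.7547/0.5592 = 21.6 m/s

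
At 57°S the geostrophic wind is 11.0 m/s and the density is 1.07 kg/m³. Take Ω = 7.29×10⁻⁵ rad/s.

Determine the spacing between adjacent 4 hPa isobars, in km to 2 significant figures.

280 km

Coriolis parameter at 57°S:
f = 2Ω sin φ = 2 × 7.29×10⁻⁵ × sin 57° = 1.22×10⁻⁴ s⁻¹
Geostrophic balance rearranged: |∂P/∂n| = f ρ V_g
|∂P/∂n| = 1.22×10⁻⁴ × 1.07 × 11.0 = 1.44×10⁻³ Pa/m
Isobar spacing: Δn = ΔP/|∂P/∂n| = 400 Pa / 1.44×10⁻³ Pa/m = 277929 m ≈ 280 km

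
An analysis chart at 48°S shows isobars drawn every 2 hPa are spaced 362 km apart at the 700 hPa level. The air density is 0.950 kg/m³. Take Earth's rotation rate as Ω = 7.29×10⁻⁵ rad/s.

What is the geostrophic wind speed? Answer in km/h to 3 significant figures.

19.3 km/h

Coriolis parameter at 48°S:
f = 2Ω sin φ = 2 × 7.29×10⁻⁵ × sin 48° = 1.08×10⁻⁴ s⁻¹
Pressure gradient: |∂P/∂n| = 200 Pa / 362000 m = 5.52×10⁻⁴ Pa/m
Geostrophic balance (pressure-gradient force = Coriolis force):
V_g = (1/(fρ)) |∂P/∂n| = 5.52×10⁻⁴ / (1.08×10⁻⁴ × 0.950) = 5.37 m/s
Converting: 5.37 m/s × 3.6 = 19.3 km/h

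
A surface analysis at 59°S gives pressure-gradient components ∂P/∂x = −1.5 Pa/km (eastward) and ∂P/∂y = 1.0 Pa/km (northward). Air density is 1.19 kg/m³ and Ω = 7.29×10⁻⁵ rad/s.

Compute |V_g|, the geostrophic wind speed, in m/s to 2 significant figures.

12 m/s

Coriolis parameter at 59°S:
f = 2Ω sin φ = 2 × 7.29×10⁻⁵ × sin 59° = 1.25×10⁻⁴ s⁻¹
In the Southern Hemisphere f is negative: f = −1.25×10⁻⁴ s⁻¹.
Component geostrophic relations (x east, y north):
u_g = −(1/(fρ)) ∂P/∂y,  v_g = (1/(fρ)) ∂P/∂x
u_g = −(1.0×10⁻³)/(−1.25×10⁻⁴ × 1.19) = 6.72 m/s;  v_g = (−1.5×10⁻³)/(−1.25×10⁻⁴ × 1.19) = 10.1 m/s
|V_g| = √(u_g² + v_g²) = 12.1 m/s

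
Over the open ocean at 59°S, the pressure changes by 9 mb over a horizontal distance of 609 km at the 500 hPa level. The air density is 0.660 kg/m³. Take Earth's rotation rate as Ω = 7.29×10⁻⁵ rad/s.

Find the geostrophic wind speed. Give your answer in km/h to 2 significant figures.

65 km/h

Coriolis parameter at 59°S:
f = 2Ω sin φ = 2 × 7.29×10⁻⁵ × sin 59° = 1.25×10⁻⁴ s⁻¹
Pressure gradient: |∂P/∂n| = 900 Pa / 609000 m = 1.48×10⁻³ Pa/m
Geostrophic balance (pressure-gradient force = Coriolis force):
V_g = (1/(fρ)) |∂P/∂n| = 1.48×10⁻³ / (1.25×10⁻⁴ × 0.660) = 17.9 m/s
Converting: 17.9 m/s × 3.6 = 65 km/h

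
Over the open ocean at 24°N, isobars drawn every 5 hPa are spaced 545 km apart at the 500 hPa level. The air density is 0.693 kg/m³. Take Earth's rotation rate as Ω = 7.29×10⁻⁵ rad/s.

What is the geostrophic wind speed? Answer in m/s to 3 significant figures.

Coriolis parameter at 24°N:
f = 2Ω sin φ = 2 × 7.29×10⁻⁵ × sin 24° = 5.93×10⁻⁵ s⁻¹
Pressure gradient: |∂P/∂n| = 500 Pa / 545000 m = 9.17×10⁻⁴ Pa/m
Geostrophic balance (pressure-gradient force = Coriolis force):
V_g = (1/(fρ)) |∂P/∂n| = 9.17×10⁻⁴ / (5.93×10⁻⁵ × 0.693) = 22.3 m/s

22.3 m/s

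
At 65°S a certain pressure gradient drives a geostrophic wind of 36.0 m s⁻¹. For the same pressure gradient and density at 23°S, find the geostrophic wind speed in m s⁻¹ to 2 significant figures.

With the same pressure gradient and density, V_g ∝ 1/f ∝ 1/sin φ.
V₂ = V₁ · sin φ₁ / sin φ₂ = 36.0 × sin 65° / sin 23°
V₂ = 36.0 × 0.9063/0.3907 = 84 m s⁻¹

84 m s⁻¹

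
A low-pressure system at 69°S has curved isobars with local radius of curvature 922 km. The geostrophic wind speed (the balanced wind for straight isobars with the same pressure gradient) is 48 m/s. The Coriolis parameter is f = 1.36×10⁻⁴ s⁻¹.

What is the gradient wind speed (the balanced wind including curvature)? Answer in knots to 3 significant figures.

Around a low, centrifugal force acts outward with Coriolis, so pressure-gradient force balances both:
(1/ρ)|∂P/∂n| = fV + V²/R  →  V² + fR·V − fR·V_g = 0
With fR = 1.36×10⁻⁴ × 922×10³ m = 125 m/s:
V = [−fR + √((fR)² + 4 fR V_g)]/2 = [−125 + √(125² + 4×125×48)]/2 = 37.1 m/s
Subgeostrophic (V < V_g = 48 m/s), as expected around a low.
Converting: 37.1 m/s × 1.944 = 72.0 knots

72.0 knots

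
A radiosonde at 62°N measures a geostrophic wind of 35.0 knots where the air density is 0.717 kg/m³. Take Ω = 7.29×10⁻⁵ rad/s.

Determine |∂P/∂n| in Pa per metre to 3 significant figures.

Coriolis parameter at 62°N:
f = 2Ω sin φ = 2 × 7.29×10⁻⁵ × sin 62° = 1.29×10⁻⁴ s⁻¹
Wind speed in SI: 35.0 knots = 18.0 m/s
Geostrophic balance rearranged: |∂P/∂n| = f ρ V_g
|∂P/∂n| = 1.29×10⁻⁴ × 0.717 × 18.0 = 1.66×10⁻³ Pa/m

1.66×10⁻³ Pa/m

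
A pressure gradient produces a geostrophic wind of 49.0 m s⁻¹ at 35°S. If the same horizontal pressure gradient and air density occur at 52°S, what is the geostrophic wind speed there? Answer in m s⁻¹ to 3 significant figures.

35.7 m s⁻¹

With the same pressure gradient and density, V_g ∝ 1/f ∝ 1/sin φ.
V₂ = V₁ · sin φ₁ / sin φ₂ = 49.0 × sin 35° / sin 52°
V₂ = 49.0 × 0.5736/0.7880 = 35.7 m s⁻¹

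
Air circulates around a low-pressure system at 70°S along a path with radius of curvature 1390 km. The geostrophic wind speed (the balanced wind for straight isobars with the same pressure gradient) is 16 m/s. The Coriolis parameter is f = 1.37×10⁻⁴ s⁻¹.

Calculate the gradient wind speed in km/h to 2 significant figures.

Around a low, centrifugal force acts outward with Coriolis, so pressure-gradient force balances both:
(1/ρ)|∂P/∂n| = fV + V²/R  →  V² + fR·V − fR·V_g = 0
With fR = 1.37×10⁻⁴ × 1390×10³ m = 190 m/s:
V = [−fR + √((fR)² + 4 fR V_g)]/2 = [−190 + √(190² + 4×190×16)]/2 = 14.8 m/s
Subgeostrophic (V < V_g = 16 m/s), as expected around a low.
Converting: 14.8 m/s × 3.6 = 53 km/h

53 km/h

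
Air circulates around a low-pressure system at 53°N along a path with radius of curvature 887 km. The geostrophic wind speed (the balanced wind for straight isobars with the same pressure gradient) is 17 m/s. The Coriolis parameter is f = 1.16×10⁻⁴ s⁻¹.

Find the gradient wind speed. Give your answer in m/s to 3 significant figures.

14.9 m/s

Around a low, centrifugal force acts outward with Coriolis, so pressure-gradient force balances both:
(1/ρ)|∂P/∂n| = fV + V²/R  →  V² + fR·V − fR·V_g = 0
With fR = 1.16×10⁻⁴ × 887×10³ m = 103 m/s:
V = [−fR + √((fR)² + 4 fR V_g)]/2 = [−103 + √(103² + 4×103×17)]/2 = 14.9 m/s
Subgeostrophic (V < V_g = 17 m/s), as expected around a low.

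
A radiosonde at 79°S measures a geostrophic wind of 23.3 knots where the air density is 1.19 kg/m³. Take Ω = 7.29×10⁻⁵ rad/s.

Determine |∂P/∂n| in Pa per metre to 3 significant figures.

Coriolis parameter at 79°S:
f = 2Ω sin φ = 2 × 7.29×10⁻⁵ × sin 79° = 1.43×10⁻⁴ s⁻¹
Wind speed in SI: 23.3 knots = 12.0 m/s
Geostrophic balance rearranged: |∂P/∂n| = f ρ V_g
|∂P/∂n| = 1.43×10⁻⁴ × 1.19 × 12.0 = 2.04×10⁻³ Pa/m

2.04×10⁻³ Pa/m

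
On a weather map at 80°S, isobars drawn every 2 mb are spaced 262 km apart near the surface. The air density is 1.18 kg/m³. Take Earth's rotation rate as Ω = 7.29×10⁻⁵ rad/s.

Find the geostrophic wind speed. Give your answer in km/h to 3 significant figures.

16.2 km/h

Coriolis parameter at 80°S:
f = 2Ω sin φ = 2 × 7.29×10⁻⁵ × sin 80° = 1.44×10⁻⁴ s⁻¹
Pressure gradient: |∂P/∂n| = 200 Pa / 262000 m = 7.63×10⁻⁴ Pa/m
Geostrophic balance (pressure-gradient force = Coriolis force):
V_g = (1/(fρ)) |∂P/∂n| = 7.63×10⁻⁴ / (1.44×10⁻⁴ × 1.18) = 4.51 m/s
Converting: 4.51 m/s × 3.6 = 16.2 km/h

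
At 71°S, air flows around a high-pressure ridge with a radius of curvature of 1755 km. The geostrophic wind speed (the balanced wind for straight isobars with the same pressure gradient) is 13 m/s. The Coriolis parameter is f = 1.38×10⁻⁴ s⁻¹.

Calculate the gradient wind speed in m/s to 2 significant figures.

Around a high, pressure-gradient force acts outward with centrifugal, so Coriolis balances both:
fV = (1/ρ)|∂P/∂n| + V²/R  →  V² − fR·V + fR·V_g = 0
With fR = 1.38×10⁻⁴ × 1755×10³ m = 242 m/s:
V = [fR − √((fR)² − 4 fR V_g)]/2 = [242 − √(242² − 4×242×13)]/2 = 13.8 m/s
Supergeostrophic (V > V_g = 13 m/s), as expected around a high.

14 m/s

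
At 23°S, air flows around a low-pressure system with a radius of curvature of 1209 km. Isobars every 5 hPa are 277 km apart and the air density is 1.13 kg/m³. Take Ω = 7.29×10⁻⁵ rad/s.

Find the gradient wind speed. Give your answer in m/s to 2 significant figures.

21 m/s

Coriolis parameter at 23°S:
f = 2Ω sin φ = 2 × 7.29×10⁻⁵ × sin 23° = 5.70×10⁻⁵ s⁻¹
Pressure gradient: |∂P/∂n| = 500 Pa / 277000 m = 1.81×10⁻³ Pa/m
Geostrophic speed: V_g = |∂P/∂n|/(fρ) = 1.81×10⁻³/(5.70×10⁻⁵ × 1.13) = 28.0 m/s
Around a low, centrifugal force acts outward with Coriolis, so pressure-gradient force balances both:
(1/ρ)|∂P/∂n| = fV + V²/R  →  V² + fR·V − fR·V_g = 0
With fR = 5.70×10⁻⁵ × 1209×10³ m = 68.9 m/s:
V = [−fR + √((fR)² + 4 fR V_g)]/2 = [−68.9 + √(68.9² + 4×68.9×28)]/2 = 21.4 m/s
Subgeostrophic (V < V_g = 28 m/s), as expected around a low.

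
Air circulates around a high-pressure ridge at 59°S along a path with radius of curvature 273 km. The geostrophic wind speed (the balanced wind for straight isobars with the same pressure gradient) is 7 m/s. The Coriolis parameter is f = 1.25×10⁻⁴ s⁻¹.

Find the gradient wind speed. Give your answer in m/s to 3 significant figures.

9.83 m/s

Around a high, pressure-gradient force acts outward with centrifugal, so Coriolis balances both:
fV = (1/ρ)|∂P/∂n| + V²/R  →  V² − fR·V + fR·V_g = 0
With fR = 1.25×10⁻⁴ × 273×10³ m = 34.1 m/s:
V = [fR − √((fR)² − 4 fR V_g)]/2 = [34.1 − √(34.1² − 4×34.1×7)]/2 = 9.83 m/s
Supergeostrophic (V > V_g = 7 m/s), as expected around a high.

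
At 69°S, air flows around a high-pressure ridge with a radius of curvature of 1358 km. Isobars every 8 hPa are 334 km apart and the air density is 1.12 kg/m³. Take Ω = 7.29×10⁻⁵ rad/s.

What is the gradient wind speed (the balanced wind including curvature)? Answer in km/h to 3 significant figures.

Coriolis parameter at 69°S:
f = 2Ω sin φ = 2 × 7.29×10⁻⁵ × sin 69° = 1.36×10⁻⁴ s⁻¹
Pressure gradient: |∂P/∂n| = 800 Pa / 334000 m = 2.40×10⁻³ Pa/m
Geostrophic speed: V_g = |∂P/∂n|/(fρ) = 2.40×10⁻³/(1.36×10⁻⁴ × 1.12) = 15.7 m/s
Around a high, pressure-gradient force acts outward with centrifugal, so Coriolis balances both:
fV = (1/ρ)|∂P/∂n| + V²/R  →  V² − fR·V + fR·V_g = 0
With fR = 1.36×10⁻⁴ × 1358×10³ m = 185 m/s:
V = [fR − √((fR)² − 4 fR V_g)]/2 = [185 − √(185² − 4×185×15.7)]/2 = 17.3 m/s
Supergeostrophic (V > V_g = 15.7 m/s), as expected around a high.
Converting: 17.3 m/s × 3.6 = 62.4 km/h

62.4 km/h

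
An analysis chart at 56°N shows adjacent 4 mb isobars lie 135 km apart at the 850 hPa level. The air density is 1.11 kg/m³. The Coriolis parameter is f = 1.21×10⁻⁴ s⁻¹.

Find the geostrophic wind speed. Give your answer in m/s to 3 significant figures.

Pressure gradient: |∂P/∂n| = 400 Pa / 135000 m = 2.96×10⁻³ Pa/m
Geostrophic balance (pressure-gradient force = Coriolis force):
V_g = (1/(fρ)) |∂P/∂n| = 2.96×10⁻³ / (1.21×10⁻⁴ × 1.11) = 22.1 m/s

22.1 m/s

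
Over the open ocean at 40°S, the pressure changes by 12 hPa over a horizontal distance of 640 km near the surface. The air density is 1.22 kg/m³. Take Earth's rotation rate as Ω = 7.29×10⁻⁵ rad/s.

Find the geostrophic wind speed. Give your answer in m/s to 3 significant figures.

Coriolis parameter at 40°S:
f = 2Ω sin φ = 2 × 7.29×10⁻⁵ × sin 40° = 9.37×10⁻⁵ s⁻¹
Pressure gradient: |∂P/∂n| = 1200 Pa / 640000 m = 1.88×10⁻³ Pa/m
Geostrophic balance (pressure-gradient force = Coriolis force):
V_g = (1/(fρ)) |∂P/∂n| = 1.88×10⁻³ / (9.37×10⁻⁵ × 1.22) = 16.4 m/s

16.4 m/s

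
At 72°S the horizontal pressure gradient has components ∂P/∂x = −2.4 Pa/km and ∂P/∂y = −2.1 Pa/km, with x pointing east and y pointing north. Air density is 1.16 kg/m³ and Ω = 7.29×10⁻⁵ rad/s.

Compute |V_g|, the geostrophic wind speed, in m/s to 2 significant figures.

Coriolis parameter at 72°S:
f = 2Ω sin φ = 2 × 7.29×10⁻⁵ × sin 72° = 1.39×10⁻⁴ s⁻¹
In the Southern Hemisphere f is negative: f = −1.39×10⁻⁴ s⁻¹.
Component geostrophic relations (x east, y north):
u_g = −(1/(fρ)) ∂P/∂y,  v_g = (1/(fρ)) ∂P/∂x
u_g = −(−2.1×10⁻³)/(−1.39×10⁻⁴ × 1.16) = −13.1 m/s;  v_g = (−2.4×10⁻³)/(−1.39×10⁻⁴ × 1.16) = 14.9 m/s
|V_g| = √(u_g² + v_g²) = 19.8 m/s

20 m/s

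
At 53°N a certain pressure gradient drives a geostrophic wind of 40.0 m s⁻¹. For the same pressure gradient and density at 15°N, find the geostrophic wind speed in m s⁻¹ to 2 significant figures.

With the same pressure gradient and density, V_g ∝ 1/f ∝ 1/sin φ.
V₂ = V₁ · sin φ₁ / sin φ₂ = 40.0 × sin 53° / sin 15°
V₂ = 40.0 × 0.7986/0.2588 = 120 m s⁻¹

120 m s⁻¹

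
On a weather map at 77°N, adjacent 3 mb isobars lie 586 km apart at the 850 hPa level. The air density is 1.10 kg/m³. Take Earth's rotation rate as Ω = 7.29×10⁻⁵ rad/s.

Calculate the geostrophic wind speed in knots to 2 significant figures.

Coriolis parameter at 77°N:
f = 2Ω sin φ = 2 × 7.29×10⁻⁵ × sin 77° = 1.42×10⁻⁴ s⁻¹
Pressure gradient: |∂P/∂n| = 300 Pa / 586000 m = 5.12×10⁻⁴ Pa/m
Geostrophic balance (pressure-gradient force = Coriolis force):
V_g = (1/(fρ)) |∂P/∂n| = 5.12×10⁻⁴ / (1.42×10⁻⁴ × 1.10) = 3.28 m/s
Converting: 3.28 m/s × 1.944 = 6.4 knots

6.4 knots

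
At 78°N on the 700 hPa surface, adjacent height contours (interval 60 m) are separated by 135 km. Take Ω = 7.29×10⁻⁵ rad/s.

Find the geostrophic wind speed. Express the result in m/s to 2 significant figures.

Coriolis parameter at 78°N:
f = 2Ω sin φ = 2 × 7.29×10⁻⁵ × sin 78° = 1.43×10⁻⁴ s⁻¹
Height gradient: |∂Z/∂n| = 60 m / 135000 m = 4.44×10⁻⁴
On a pressure surface, geostrophic balance gives V_g = (g/f)|∂Z/∂n|:
V_g = 9.81 × 4.44×10⁻⁴ / 1.43×10⁻⁴ = 30.6 m/s

31 m/s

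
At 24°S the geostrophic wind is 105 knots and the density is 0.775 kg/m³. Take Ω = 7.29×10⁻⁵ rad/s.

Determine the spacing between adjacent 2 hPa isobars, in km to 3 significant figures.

80.6 km

Coriolis parameter at 24°S:
f = 2Ω sin φ = 2 × 7.29×10⁻⁵ × sin 24° = 5.93×10⁻⁵ s⁻¹
Wind speed in SI: 105 knots = 54.0 m/s
Geostrophic balance rearranged: |∂P/∂n| = f ρ V_g
|∂P/∂n| = 5.93×10⁻⁵ × 0.775 × 54.0 = 2.48×10⁻³ Pa/m
Isobar spacing: Δn = ΔP/|∂P/∂n| = 200 Pa / 2.48×10⁻³ Pa/m = 80562 m ≈ 80.6 km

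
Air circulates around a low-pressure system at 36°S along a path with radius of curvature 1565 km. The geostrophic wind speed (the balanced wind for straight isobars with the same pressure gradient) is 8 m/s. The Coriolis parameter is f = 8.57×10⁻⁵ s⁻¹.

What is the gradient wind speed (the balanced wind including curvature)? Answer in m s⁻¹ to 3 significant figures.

7.57 m s⁻¹

Around a low, centrifugal force acts outward with Coriolis, so pressure-gradient force balances both:
(1/ρ)|∂P/∂n| = fV + V²/R  →  V² + fR·V − fR·V_g = 0
With fR = 8.57×10⁻⁵ × 1565×10³ m = 134 m/s:
V = [−fR + √((fR)² + 4 fR V_g)]/2 = [−134 + √(134² + 4×134×8)]/2 = 7.57 m/s
Subgeostrophic (V < V_g = 8 m/s), as expected around a low.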